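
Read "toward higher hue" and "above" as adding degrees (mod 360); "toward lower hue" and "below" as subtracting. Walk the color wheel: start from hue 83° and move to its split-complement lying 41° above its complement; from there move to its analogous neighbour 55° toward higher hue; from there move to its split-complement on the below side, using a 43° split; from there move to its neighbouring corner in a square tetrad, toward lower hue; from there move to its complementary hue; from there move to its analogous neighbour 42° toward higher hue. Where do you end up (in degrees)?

+221° (split-comp 41° ↑): 83 + 221 = 304°
+55° (analog 55° ↑): 304 + 55 = 359°
+137° (split-comp 43° ↓): 359 + 137 = 496 → 496 − 360 = 136°
−90° (square ↓): 136 − 90 = 46°
+180° (complement): 46 + 180 = 226°
+42° (analog 42° ↑): 226 + 42 = 268°

268°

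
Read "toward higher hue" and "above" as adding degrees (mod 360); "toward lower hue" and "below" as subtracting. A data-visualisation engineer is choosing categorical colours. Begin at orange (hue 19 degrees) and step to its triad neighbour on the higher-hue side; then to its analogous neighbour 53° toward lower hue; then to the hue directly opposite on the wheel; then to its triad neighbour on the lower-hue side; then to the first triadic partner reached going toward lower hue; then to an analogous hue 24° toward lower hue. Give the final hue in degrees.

+120° (triadic ↑): 19 + 120 = 139°
−53° (analog 53° ↓): 139 − 53 = 86°
+180° (complement): 86 + 180 = 266°
−120° (triadic ↓): 266 − 120 = 146°
−120° (triadic ↓): 146 − 120 = 26°
−24° (analog 24° ↓): 26 − 24 = 2°

2°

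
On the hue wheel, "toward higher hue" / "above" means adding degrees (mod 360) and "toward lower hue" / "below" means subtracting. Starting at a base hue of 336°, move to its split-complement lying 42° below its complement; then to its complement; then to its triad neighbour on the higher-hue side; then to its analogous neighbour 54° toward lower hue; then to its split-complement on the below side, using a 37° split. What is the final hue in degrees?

143°

+138° (split-comp 42° ↓): 336 + 138 = 474 → 474 − 360 = 114°
+180° (complement): 114 + 180 = 294°
+120° (triadic ↑): 294 + 120 = 414 → 414 − 360 = 54°
−54° (analog 54° ↓): 54 − 54 = 0°
+143° (split-comp 37° ↓): 0 + 143 = 143°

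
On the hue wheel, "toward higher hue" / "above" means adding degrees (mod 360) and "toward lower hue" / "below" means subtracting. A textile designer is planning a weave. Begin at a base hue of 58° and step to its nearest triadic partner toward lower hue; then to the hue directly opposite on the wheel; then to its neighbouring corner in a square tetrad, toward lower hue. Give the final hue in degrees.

28°

58 − 120 = -62 → -62 + 360 = 298°   (triadic ↓)
298 + 180 = 478 → 478 − 360 = 118°   (complement)
118 − 90 = 28°   (square ↓)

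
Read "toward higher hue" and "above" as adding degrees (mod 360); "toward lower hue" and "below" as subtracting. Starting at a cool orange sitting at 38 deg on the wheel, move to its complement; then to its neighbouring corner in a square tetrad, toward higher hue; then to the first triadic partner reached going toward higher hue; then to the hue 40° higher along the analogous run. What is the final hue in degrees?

108°

+180° (complement): 38 + 180 = 218°
+90° (square ↑): 218 + 90 = 308°
+120° (triadic ↑): 308 + 120 = 428 → 428 − 360 = 68°
+40° (analog 40° ↑): 68 + 40 = 108°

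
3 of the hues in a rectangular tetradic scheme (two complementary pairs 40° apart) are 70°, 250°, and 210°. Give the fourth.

30°

A rectangular tetradic uses two complementary pairs 40° apart: offsets 0°, 40°, 180°, 220°.
Among {70°, 210°, 250°}, 70° and 250° are a 180° pair.
The remaining hue 210° needs its own complement: 210 + 180 = 390 → 390 − 360 = 30°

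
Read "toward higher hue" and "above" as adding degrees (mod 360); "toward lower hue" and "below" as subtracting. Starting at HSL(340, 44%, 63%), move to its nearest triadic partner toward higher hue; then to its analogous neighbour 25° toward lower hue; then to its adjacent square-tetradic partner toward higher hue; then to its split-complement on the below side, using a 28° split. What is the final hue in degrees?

317°

340 + 120 = 460 → 460 − 360 = 100°   (triadic ↑)
100 − 25 = 75°   (analog 25° ↓)
75 + 90 = 165°   (square ↑)
165 + 152 = 317°   (split-comp 28° ↓)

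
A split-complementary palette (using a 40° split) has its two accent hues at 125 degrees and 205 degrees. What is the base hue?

345°

The accents sit 40° either side of the complement, so the complement is their short-arc midpoint on the wheel.
Short-arc midpoint of 125° and 205°: 165°.
Base is 180° from the complement: 165 − 180 = -15 → -15 + 360 = 345°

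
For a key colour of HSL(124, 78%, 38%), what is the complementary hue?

304°

The complement sits 180° across the wheel.
124 + 180 = 304°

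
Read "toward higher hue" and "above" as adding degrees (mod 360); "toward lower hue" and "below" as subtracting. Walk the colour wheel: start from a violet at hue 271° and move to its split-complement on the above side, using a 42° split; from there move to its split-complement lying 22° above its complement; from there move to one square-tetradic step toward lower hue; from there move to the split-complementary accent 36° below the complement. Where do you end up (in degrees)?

29°

271 + 222 = 493 → 493 − 360 = 133°   (split-comp 42° ↑)
133 + 202 = 335°   (split-comp 22° ↑)
335 − 90 = 245°   (square ↓)
245 + 144 = 389 → 389 − 360 = 29°   (split-comp 36° ↓)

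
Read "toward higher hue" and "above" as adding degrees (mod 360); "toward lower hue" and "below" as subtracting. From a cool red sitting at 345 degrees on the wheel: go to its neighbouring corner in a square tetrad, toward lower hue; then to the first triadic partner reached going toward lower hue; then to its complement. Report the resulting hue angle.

315°

square ↓ −90°: 345 − 90 = 255°
triadic ↓ −120°: 255 − 120 = 135°
complement +180°: 135 + 180 = 315°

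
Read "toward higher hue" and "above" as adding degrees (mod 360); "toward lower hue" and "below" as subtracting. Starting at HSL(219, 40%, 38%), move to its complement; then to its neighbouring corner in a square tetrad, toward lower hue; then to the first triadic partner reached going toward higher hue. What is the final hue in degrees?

219 + 180 = 399 → 399 − 360 = 39°   (complement)
39 − 90 = -51 → -51 + 360 = 309°   (square ↓)
309 + 120 = 429 → 429 − 360 = 69°   (triadic ↑)

69°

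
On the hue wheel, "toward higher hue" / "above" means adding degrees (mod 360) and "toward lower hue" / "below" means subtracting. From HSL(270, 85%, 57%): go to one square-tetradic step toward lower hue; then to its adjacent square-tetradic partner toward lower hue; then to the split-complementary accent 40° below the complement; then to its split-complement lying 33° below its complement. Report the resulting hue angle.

17°

−90° (square ↓): 270 − 90 = 180°
−90° (square ↓): 180 − 90 = 90°
+140° (split-comp 40° ↓): 90 + 140 = 230°
+147° (split-comp 33° ↓): 230 + 147 = 377 → 377 − 360 = 17°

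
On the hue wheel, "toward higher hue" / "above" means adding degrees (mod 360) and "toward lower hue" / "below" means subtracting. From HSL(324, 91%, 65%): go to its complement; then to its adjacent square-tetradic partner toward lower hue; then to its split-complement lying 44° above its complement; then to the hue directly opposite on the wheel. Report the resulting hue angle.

98°

complement +180°: 324 + 180 = 504 → 504 − 360 = 144°
square ↓ −90°: 144 − 90 = 54°
split-comp 44° ↑ +224°: 54 + 224 = 278°
complement +180°: 278 + 180 = 458 → 458 − 360 = 98°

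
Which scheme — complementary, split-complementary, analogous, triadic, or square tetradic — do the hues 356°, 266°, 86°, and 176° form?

square tetradic

Sort the hues: 86°, 176°, 266°, 356°.
Successive gaps around the wheel: 90°, 90°, 90°, 90°.
Four hues every 90° form a square tetradic scheme.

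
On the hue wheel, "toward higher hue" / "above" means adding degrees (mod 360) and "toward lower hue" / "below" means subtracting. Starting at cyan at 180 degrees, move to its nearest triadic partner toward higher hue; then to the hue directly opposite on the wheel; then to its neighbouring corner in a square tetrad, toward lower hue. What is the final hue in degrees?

30°

+120° (triadic ↑): 180 + 120 = 300°
+180° (complement): 300 + 180 = 480 → 480 − 360 = 120°
−90° (square ↓): 120 − 90 = 30°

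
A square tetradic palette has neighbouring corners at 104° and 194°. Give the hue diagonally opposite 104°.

A square tetradic scheme places four hues 90° apart; opposite corners are 180° apart.
104 + 180 = 284°

284°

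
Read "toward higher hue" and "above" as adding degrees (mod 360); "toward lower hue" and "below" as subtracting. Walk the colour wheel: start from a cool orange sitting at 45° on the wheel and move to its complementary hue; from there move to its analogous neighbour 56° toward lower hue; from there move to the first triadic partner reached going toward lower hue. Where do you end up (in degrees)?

+180° (complement): 45 + 180 = 225°
−56° (analog 56° ↓): 225 − 56 = 169°
−120° (triadic ↓): 169 − 120 = 49°

49°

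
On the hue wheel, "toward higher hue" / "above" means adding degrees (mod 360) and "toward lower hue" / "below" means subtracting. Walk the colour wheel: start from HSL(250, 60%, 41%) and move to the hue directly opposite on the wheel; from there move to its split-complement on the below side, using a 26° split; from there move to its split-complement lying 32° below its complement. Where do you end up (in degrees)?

250 + 180 = 430 → 430 − 360 = 70°   (complement)
70 + 154 = 224°   (split-comp 26° ↓)
224 + 148 = 372 → 372 − 360 = 12°   (split-comp 32° ↓)

12°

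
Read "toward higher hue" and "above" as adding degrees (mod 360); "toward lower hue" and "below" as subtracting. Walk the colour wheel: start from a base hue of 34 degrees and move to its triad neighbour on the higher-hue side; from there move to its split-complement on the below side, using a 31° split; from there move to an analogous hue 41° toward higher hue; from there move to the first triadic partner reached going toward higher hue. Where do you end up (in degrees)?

104°

triadic ↑ +120°: 34 + 120 = 154°
split-comp 31° ↓ +149°: 154 + 149 = 303°
analog 41° ↑ +41°: 303 + 41 = 344°
triadic ↑ +120°: 344 + 120 = 464 → 464 − 360 = 104°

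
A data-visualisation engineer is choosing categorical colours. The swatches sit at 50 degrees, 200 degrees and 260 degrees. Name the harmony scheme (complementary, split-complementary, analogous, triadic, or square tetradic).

Sort the hues: 50°, 200°, 260°.
Successive gaps around the wheel: 150°, 60°, 150°.
Two 150° gaps and one 60° gap — a base hue opposite a pair of accents 30° either side of its complement — is the split-complementary pattern.

split-complementary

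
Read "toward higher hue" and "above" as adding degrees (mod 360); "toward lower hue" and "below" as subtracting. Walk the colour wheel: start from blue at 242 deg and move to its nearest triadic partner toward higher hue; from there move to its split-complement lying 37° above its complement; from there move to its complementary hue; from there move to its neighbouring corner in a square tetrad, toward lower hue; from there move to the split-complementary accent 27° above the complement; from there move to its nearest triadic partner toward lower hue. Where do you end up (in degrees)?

+120° (triadic ↑): 242 + 120 = 362 → 362 − 360 = 2°
+217° (split-comp 37° ↑): 2 + 217 = 219°
+180° (complement): 219 + 180 = 399 → 399 − 360 = 39°
−90° (square ↓): 39 − 90 = -51 → -51 + 360 = 309°
+207° (split-comp 27° ↑): 309 + 207 = 516 → 516 − 360 = 156°
−120° (triadic ↓): 156 − 120 = 36°

36°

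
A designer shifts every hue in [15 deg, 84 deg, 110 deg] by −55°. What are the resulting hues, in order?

320°, 29°, 55°

15 − 55 = -40 → -40 + 360 = 320°
84 − 55 = 29°
110 − 55 = 55°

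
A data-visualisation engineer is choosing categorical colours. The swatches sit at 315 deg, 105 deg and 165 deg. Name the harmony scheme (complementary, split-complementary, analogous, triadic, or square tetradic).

split-complementary

Sort the hues: 105°, 165°, 315°.
Successive gaps around the wheel: 60°, 150°, 150°.
Two 150° gaps and one 60° gap — a base hue opposite a pair of accents 30° either side of its complement — is the split-complementary pattern.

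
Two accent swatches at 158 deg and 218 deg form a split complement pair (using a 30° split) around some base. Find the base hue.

8°

The accents sit 30° either side of the complement, so the complement is their short-arc midpoint on the wheel.
Short-arc midpoint of 158° and 218°: 188°.
Base is 180° from the complement: 188 − 180 = 8°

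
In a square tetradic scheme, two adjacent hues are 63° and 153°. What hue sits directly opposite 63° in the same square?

243°

A square tetradic scheme places four hues 90° apart; opposite corners are 180° apart.
63 + 180 = 243°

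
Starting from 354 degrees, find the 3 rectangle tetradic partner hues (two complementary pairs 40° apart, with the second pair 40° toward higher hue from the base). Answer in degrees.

A rectangular tetradic uses two complementary pairs 40° apart: offsets 0°, 40°, 180°, 220°.
354 + 40 = 394 → 394 − 360 = 34°
354 + 180 = 534 → 534 − 360 = 174°
354 + 220 = 574 → 574 − 360 = 214°

34°, 174° and 214°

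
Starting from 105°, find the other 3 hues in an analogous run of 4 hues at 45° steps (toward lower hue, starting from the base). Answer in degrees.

Analogous hues sit every 45° along the wheel.
105 − 45 = 60°
105 − 90 = 15°
105 − 135 = -30 → -30 + 360 = 330°

60°, 15° and 330°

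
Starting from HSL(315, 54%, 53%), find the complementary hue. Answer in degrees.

135°

The complement sits 180° across the wheel.
315 + 180 = 495 → 495 − 360 = 135°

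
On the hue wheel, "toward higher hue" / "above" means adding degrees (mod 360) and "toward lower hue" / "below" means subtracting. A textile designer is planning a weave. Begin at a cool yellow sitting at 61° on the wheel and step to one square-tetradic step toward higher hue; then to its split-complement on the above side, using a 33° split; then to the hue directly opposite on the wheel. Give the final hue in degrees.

61 + 90 = 151°   (square ↑)
151 + 213 = 364 → 364 − 360 = 4°   (split-comp 33° ↑)
4 + 180 = 184°   (complement)

184°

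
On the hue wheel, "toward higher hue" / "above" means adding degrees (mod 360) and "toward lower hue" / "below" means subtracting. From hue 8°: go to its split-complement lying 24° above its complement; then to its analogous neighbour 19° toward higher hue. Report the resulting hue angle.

8 + 204 = 212°   (split-comp 24° ↑)
212 + 19 = 231°   (analog 19° ↑)

231°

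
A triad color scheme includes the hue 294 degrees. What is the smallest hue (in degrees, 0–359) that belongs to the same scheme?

54°

A triad places three hues 120° apart.
The full set through 294° is {54°, 174°, 294°}.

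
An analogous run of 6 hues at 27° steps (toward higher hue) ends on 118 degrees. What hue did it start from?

343°

5 steps of 27° (toward higher hue) give a net shift of +135°.
Start = end − shift: 118 − 135 = -17 → -17 + 360 = 343°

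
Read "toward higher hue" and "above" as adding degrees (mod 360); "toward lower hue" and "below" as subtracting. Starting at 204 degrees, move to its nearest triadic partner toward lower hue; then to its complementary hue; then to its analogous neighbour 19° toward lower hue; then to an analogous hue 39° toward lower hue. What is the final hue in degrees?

triadic ↓ −120°: 204 − 120 = 84°
complement +180°: 84 + 180 = 264°
analog 19° ↓ −19°: 264 − 19 = 245°
analog 39° ↓ −39°: 245 − 39 = 206°

206°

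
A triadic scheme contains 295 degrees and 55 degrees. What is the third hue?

A triad spaces three hues 120° apart.
The full set is {55°, 175°, 295°}.

175°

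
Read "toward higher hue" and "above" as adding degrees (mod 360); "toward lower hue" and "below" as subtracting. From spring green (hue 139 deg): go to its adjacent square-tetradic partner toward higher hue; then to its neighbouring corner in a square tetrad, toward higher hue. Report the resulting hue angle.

319°

139 + 90 = 229°   (square ↑)
229 + 90 = 319°   (square ↑)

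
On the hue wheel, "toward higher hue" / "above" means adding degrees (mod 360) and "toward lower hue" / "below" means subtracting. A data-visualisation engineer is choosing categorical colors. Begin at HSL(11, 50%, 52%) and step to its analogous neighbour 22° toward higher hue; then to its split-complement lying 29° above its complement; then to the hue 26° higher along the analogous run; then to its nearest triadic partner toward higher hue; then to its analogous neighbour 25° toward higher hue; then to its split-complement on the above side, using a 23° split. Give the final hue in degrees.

11 + 22 = 33°   (analog 22° ↑)
33 + 209 = 242°   (split-comp 29° ↑)
242 + 26 = 268°   (analog 26° ↑)
268 + 120 = 388 → 388 − 360 = 28°   (triadic ↑)
28 + 25 = 53°   (analog 25° ↑)
53 + 203 = 256°   (split-comp 23° ↑)

256°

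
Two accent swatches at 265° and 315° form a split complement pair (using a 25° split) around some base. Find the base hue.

The accents sit 25° either side of the complement, so the complement is their short-arc midpoint on the wheel.
Short-arc midpoint of 265° and 315°: 290°.
Base is 180° from the complement: 290 − 180 = 110°

110°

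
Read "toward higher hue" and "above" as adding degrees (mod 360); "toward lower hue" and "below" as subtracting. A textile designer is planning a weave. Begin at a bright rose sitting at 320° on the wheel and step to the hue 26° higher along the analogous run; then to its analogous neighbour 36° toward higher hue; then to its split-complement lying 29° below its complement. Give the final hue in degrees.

320 + 26 = 346°   (analog 26° ↑)
346 + 36 = 382 → 382 − 360 = 22°   (analog 36° ↑)
22 + 151 = 173°   (split-comp 29° ↓)

173°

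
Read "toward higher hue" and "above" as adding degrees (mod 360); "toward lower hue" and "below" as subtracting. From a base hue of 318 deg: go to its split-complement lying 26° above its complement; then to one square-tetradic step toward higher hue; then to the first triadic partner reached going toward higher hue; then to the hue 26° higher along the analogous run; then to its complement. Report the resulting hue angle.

220°

318 + 206 = 524 → 524 − 360 = 164°   (split-comp 26° ↑)
164 + 90 = 254°   (square ↑)
254 + 120 = 374 → 374 − 360 = 14°   (triadic ↑)
14 + 26 = 40°   (analog 26° ↑)
40 + 180 = 220°   (complement)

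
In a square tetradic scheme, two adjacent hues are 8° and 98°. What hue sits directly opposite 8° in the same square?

188°

A square tetradic scheme places four hues 90° apart; opposite corners are 180° apart.
8 + 180 = 188°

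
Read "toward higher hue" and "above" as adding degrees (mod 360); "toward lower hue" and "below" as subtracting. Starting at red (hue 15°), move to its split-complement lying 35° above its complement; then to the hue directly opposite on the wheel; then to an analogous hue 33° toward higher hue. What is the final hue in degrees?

+215° (split-comp 35° ↑): 15 + 215 = 230°
+180° (complement): 230 + 180 = 410 → 410 − 360 = 50°
+33° (analog 33° ↑): 50 + 33 = 83°

83°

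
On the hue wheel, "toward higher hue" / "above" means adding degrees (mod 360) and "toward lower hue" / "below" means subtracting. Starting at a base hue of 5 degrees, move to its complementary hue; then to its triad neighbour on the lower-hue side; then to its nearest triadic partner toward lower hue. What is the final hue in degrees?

305°

5 + 180 = 185°   (complement)
185 − 120 = 65°   (triadic ↓)
65 − 120 = -55 → -55 + 360 = 305°   (triadic ↓)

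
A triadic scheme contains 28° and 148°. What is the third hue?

268°

A triad spaces three hues 120° apart.
The full set is {28°, 148°, 268°}.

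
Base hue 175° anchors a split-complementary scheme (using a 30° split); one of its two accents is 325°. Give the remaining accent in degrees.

25°

Split-complementary hues sit 30° either side of the complement.
Complement of the base 175°: 175 + 180 = 355°
The given accent 325° is 30° one side of 355°; the other accent sits 30° the other side: 355 + 30 = 385 → 385 − 360 = 25°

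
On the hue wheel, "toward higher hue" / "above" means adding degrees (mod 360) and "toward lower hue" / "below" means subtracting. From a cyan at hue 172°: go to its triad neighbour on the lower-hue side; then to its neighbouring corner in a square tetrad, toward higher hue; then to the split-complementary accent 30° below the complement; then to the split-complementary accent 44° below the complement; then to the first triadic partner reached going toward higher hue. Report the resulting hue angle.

−120° (triadic ↓): 172 − 120 = 52°
+90° (square ↑): 52 + 90 = 142°
+150° (split-comp 30° ↓): 142 + 150 = 292°
+136° (split-comp 44° ↓): 292 + 136 = 428 → 428 − 360 = 68°
+120° (triadic ↑): 68 + 120 = 188°

188°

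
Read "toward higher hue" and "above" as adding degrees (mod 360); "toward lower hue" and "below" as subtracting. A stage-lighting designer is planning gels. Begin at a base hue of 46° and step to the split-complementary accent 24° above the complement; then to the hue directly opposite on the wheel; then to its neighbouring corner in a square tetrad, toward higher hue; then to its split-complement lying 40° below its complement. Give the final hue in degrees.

split-comp 24° ↑ +204°: 46 + 204 = 250°
complement +180°: 250 + 180 = 430 → 430 − 360 = 70°
square ↑ +90°: 70 + 90 = 160°
split-comp 40° ↓ +140°: 160 + 140 = 300°

300°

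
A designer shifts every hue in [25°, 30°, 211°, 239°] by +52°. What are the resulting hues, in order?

77°, 82°, 263°, 291°

25 + 52 = 77°
30 + 52 = 82°
211 + 52 = 263°
239 + 52 = 291°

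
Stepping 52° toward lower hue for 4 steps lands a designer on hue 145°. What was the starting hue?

353°

4 steps of 52° (toward lower hue) give a net shift of −208°.
Start = end − shift: 145 + 208 = 353°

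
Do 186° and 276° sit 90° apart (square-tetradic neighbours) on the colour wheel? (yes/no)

yes

Angular distance: |186 − 276| = 90 = 90°.
90° apart (square-tetradic neighbours) requires 90°.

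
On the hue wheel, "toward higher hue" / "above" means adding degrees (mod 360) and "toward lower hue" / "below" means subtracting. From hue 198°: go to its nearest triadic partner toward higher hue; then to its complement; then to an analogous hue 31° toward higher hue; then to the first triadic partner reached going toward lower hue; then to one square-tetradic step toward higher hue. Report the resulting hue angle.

139°

triadic ↑ +120°: 198 + 120 = 318°
complement +180°: 318 + 180 = 498 → 498 − 360 = 138°
analog 31° ↑ +31°: 138 + 31 = 169°
triadic ↓ −120°: 169 − 120 = 49°
square ↑ +90°: 49 + 90 = 139°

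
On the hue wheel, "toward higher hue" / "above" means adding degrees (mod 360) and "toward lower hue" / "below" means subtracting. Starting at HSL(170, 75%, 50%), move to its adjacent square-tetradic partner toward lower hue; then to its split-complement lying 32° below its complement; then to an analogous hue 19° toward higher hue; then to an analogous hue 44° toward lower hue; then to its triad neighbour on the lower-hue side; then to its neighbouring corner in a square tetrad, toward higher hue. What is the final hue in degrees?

−90° (square ↓): 170 − 90 = 80°
+148° (split-comp 32° ↓): 80 + 148 = 228°
+19° (analog 19° ↑): 228 + 19 = 247°
−44° (analog 44° ↓): 247 − 44 = 203°
−120° (triadic ↓): 203 − 120 = 83°
+90° (square ↑): 83 + 90 = 173°

173°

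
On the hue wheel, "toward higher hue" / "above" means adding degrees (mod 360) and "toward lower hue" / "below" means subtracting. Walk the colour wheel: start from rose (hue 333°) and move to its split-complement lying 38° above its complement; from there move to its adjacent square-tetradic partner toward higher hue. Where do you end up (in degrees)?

281°

+218° (split-comp 38° ↑): 333 + 218 = 551 → 551 − 360 = 191°
+90° (square ↑): 191 + 90 = 281°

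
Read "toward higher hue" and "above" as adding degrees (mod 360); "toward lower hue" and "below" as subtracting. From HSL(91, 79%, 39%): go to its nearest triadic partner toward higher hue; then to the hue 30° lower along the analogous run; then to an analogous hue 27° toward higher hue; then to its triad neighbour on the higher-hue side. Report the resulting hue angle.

+120° (triadic ↑): 91 + 120 = 211°
−30° (analog 30° ↓): 211 − 30 = 181°
+27° (analog 27° ↑): 181 + 27 = 208°
+120° (triadic ↑): 208 + 120 = 328°

328°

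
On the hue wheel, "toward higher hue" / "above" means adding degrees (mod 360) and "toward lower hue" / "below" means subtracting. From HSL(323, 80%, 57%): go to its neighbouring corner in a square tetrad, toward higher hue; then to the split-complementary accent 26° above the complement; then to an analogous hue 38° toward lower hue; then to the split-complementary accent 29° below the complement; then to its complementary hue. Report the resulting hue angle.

square ↑ +90°: 323 + 90 = 413 → 413 − 360 = 53°
split-comp 26° ↑ +206°: 53 + 206 = 259°
analog 38° ↓ −38°: 259 − 38 = 221°
split-comp 29° ↓ +151°: 221 + 151 = 372 → 372 − 360 = 12°
complement +180°: 12 + 180 = 192°

192°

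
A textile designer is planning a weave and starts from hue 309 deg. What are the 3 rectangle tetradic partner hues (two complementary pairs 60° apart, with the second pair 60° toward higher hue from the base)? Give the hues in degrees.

A rectangular tetradic uses two complementary pairs 60° apart: offsets 0°, 60°, 180°, 240°.
309 + 60 = 369 → 369 − 360 = 9°
309 + 180 = 489 → 489 − 360 = 129°
309 + 240 = 549 → 549 − 360 = 189°

9°, 129°, and 189°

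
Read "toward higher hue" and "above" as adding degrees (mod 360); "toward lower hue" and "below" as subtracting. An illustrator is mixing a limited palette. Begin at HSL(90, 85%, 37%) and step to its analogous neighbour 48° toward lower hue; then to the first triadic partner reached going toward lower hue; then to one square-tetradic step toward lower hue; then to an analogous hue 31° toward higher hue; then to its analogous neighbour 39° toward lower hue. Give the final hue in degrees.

−48° (analog 48° ↓): 90 − 48 = 42°
−120° (triadic ↓): 42 − 120 = -78 → -78 + 360 = 282°
−90° (square ↓): 282 − 90 = 192°
+31° (analog 31° ↑): 192 + 31 = 223°
−39° (analog 39° ↓): 223 − 39 = 184°

184°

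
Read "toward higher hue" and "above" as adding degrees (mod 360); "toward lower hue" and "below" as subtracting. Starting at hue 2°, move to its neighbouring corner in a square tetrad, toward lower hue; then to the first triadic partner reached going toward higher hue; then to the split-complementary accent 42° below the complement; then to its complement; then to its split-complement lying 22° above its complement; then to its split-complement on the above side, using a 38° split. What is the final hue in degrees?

50°

−90° (square ↓): 2 − 90 = -88 → -88 + 360 = 272°
+120° (triadic ↑): 272 + 120 = 392 → 392 − 360 = 32°
+138° (split-comp 42° ↓): 32 + 138 = 170°
+180° (complement): 170 + 180 = 350°
+202° (split-comp 22° ↑): 350 + 202 = 552 → 552 − 360 = 192°
+218° (split-comp 38° ↑): 192 + 218 = 410 → 410 − 360 = 50°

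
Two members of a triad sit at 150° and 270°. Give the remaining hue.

A triad spaces three hues 120° apart.
The full set is {30°, 150°, 270°}.

30°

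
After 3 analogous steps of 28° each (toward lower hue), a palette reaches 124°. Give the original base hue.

3 steps of 28° (toward lower hue) give a net shift of −84°.
Start = end − shift: 124 + 84 = 208°

208°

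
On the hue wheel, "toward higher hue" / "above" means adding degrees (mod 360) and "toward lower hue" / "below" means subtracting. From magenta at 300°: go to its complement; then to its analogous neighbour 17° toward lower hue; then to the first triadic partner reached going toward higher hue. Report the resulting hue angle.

223°

+180° (complement): 300 + 180 = 480 → 480 − 360 = 120°
−17° (analog 17° ↓): 120 − 17 = 103°
+120° (triadic ↑): 103 + 120 = 223°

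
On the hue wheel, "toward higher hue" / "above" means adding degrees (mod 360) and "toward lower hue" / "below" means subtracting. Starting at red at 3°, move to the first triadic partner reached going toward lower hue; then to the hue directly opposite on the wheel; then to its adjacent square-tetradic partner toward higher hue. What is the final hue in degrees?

153°

−120° (triadic ↓): 3 − 120 = -117 → -117 + 360 = 243°
+180° (complement): 243 + 180 = 423 → 423 − 360 = 63°
+90° (square ↑): 63 + 90 = 153°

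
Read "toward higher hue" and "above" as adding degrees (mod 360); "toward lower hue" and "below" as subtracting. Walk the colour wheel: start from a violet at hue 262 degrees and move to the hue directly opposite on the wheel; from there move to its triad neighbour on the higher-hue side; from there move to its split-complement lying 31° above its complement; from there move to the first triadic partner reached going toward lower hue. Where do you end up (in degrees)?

complement +180°: 262 + 180 = 442 → 442 − 360 = 82°
triadic ↑ +120°: 82 + 120 = 202°
split-comp 31° ↑ +211°: 202 + 211 = 413 → 413 − 360 = 53°
triadic ↓ −120°: 53 − 120 = -67 → -67 + 360 = 293°

293°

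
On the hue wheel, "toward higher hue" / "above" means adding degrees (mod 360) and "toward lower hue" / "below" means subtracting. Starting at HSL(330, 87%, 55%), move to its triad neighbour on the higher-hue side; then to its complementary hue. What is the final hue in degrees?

+120° (triadic ↑): 330 + 120 = 450 → 450 − 360 = 90°
+180° (complement): 90 + 180 = 270°

270°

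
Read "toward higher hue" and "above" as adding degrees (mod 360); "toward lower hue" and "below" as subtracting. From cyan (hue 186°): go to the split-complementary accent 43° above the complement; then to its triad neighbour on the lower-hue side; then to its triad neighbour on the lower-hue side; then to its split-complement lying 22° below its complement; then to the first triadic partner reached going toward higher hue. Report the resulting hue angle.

87°

+223° (split-comp 43° ↑): 186 + 223 = 409 → 409 − 360 = 49°
−120° (triadic ↓): 49 − 120 = -71 → -71 + 360 = 289°
−120° (triadic ↓): 289 − 120 = 169°
+158° (split-comp 22° ↓): 169 + 158 = 327°
+120° (triadic ↑): 327 + 120 = 447 → 447 − 360 = 87°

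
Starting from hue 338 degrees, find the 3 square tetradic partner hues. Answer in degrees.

338 + 90 = 428 → 428 − 360 = 68°
338 + 180 = 518 → 518 − 360 = 158°
338 + 270 = 608 → 608 − 360 = 248°

68°, 158° and 248°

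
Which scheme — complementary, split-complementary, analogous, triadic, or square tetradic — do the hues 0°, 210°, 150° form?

Sort the hues: 0°, 150°, 210°.
Successive gaps around the wheel: 150°, 60°, 150°.
Two 150° gaps and one 60° gap — a base hue opposite a pair of accents 30° either side of its complement — is the split-complementary pattern.

split-complementary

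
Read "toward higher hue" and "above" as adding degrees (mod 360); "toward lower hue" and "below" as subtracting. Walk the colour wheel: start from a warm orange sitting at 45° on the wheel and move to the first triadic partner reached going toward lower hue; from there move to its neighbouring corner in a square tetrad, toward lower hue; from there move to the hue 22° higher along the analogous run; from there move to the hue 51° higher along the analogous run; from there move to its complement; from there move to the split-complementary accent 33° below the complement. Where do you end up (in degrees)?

235°

45 − 120 = -75 → -75 + 360 = 285°   (triadic ↓)
285 − 90 = 195°   (square ↓)
195 + 22 = 217°   (analog 22° ↑)
217 + 51 = 268°   (analog 51° ↑)
268 + 180 = 448 → 448 − 360 = 88°   (complement)
88 + 147 = 235°   (split-comp 33° ↓)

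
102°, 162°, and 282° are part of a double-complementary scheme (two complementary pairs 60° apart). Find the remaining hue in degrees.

342°

A rectangular tetradic uses two complementary pairs 60° apart: offsets 0°, 60°, 180°, 240°.
Among {102°, 162°, 282°}, 282° and 102° are a 180° pair.
The remaining hue 162° needs its own complement: 162 + 180 = 342°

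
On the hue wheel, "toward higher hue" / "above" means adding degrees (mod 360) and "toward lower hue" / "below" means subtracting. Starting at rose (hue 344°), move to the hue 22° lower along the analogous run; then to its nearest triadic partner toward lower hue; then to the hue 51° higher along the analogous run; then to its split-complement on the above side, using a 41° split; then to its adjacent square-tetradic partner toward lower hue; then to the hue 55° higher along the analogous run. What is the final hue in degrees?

344 − 22 = 322°   (analog 22° ↓)
322 − 120 = 202°   (triadic ↓)
202 + 51 = 253°   (analog 51° ↑)
253 + 221 = 474 → 474 − 360 = 114°   (split-comp 41° ↑)
114 − 90 = 24°   (square ↓)
24 + 55 = 79°   (analog 55° ↑)

79°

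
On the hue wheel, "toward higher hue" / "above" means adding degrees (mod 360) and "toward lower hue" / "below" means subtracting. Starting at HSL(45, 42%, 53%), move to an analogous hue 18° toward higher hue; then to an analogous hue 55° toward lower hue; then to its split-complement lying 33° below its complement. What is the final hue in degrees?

155°

45 + 18 = 63°   (analog 18° ↑)
63 − 55 = 8°   (analog 55° ↓)
8 + 147 = 155°   (split-comp 33° ↓)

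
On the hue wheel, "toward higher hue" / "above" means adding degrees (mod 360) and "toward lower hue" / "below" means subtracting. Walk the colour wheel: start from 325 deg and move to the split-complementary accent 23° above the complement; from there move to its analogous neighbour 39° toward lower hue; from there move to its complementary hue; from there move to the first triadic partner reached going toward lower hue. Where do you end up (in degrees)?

189°

325 + 203 = 528 → 528 − 360 = 168°   (split-comp 23° ↑)
168 − 39 = 129°   (analog 39° ↓)
129 + 180 = 309°   (complement)
309 − 120 = 189°   (triadic ↓)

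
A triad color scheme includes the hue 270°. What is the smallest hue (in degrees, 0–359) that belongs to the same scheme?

30°

A triad places three hues 120° apart.
The full set through 270° is {30°, 150°, 270°}.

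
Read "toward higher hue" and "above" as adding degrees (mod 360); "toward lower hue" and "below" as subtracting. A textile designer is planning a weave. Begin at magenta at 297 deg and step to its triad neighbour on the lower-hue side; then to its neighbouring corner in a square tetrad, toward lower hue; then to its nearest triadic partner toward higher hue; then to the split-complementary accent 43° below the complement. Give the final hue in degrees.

344°

297 − 120 = 177°   (triadic ↓)
177 − 90 = 87°   (square ↓)
87 + 120 = 207°   (triadic ↑)
207 + 137 = 344°   (split-comp 43° ↓)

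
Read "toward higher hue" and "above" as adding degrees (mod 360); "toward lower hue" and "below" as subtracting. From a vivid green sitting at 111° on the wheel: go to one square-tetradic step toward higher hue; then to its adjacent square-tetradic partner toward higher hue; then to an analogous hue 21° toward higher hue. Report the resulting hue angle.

312°

+90° (square ↑): 111 + 90 = 201°
+90° (square ↑): 201 + 90 = 291°
+21° (analog 21° ↑): 291 + 21 = 312°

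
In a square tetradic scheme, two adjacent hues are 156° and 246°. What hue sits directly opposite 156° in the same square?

A square tetradic scheme places four hues 90° apart; opposite corners are 180° apart.
156 + 180 = 336°

336°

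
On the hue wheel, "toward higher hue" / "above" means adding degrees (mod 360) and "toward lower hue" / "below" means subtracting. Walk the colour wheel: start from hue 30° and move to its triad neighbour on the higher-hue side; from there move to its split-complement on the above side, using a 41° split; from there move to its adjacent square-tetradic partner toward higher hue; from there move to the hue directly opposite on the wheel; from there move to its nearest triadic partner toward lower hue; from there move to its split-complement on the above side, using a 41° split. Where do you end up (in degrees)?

22°

+120° (triadic ↑): 30 + 120 = 150°
+221° (split-comp 41° ↑): 150 + 221 = 371 → 371 − 360 = 11°
+90° (square ↑): 11 + 90 = 101°
+180° (complement): 101 + 180 = 281°
−120° (triadic ↓): 281 − 120 = 161°
+221° (split-comp 41° ↑): 161 + 221 = 382 → 382 − 360 = 22°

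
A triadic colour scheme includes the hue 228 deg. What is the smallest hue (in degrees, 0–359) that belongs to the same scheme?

108°

A triad places three hues 120° apart.
The full set through 228° is {108°, 228°, 348°}.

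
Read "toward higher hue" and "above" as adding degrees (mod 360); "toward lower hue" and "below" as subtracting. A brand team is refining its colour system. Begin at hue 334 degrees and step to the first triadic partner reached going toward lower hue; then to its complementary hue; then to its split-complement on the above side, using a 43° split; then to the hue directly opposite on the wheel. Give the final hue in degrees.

77°

triadic ↓ −120°: 334 − 120 = 214°
complement +180°: 214 + 180 = 394 → 394 − 360 = 34°
split-comp 43° ↑ +223°: 34 + 223 = 257°
complement +180°: 257 + 180 = 437 → 437 − 360 = 77°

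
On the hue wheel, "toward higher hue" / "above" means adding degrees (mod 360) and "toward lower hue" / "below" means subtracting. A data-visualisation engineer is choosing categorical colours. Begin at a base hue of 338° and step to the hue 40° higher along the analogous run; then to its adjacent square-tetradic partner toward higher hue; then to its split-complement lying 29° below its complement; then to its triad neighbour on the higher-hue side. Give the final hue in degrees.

19°

analog 40° ↑ +40°: 338 + 40 = 378 → 378 − 360 = 18°
square ↑ +90°: 18 + 90 = 108°
split-comp 29° ↓ +151°: 108 + 151 = 259°
triadic ↑ +120°: 259 + 120 = 379 → 379 − 360 = 19°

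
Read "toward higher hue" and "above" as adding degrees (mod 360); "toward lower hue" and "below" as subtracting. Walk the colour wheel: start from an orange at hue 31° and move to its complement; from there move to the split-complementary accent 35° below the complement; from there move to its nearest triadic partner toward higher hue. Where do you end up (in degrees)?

116°

complement +180°: 31 + 180 = 211°
split-comp 35° ↓ +145°: 211 + 145 = 356°
triadic ↑ +120°: 356 + 120 = 476 → 476 − 360 = 116°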